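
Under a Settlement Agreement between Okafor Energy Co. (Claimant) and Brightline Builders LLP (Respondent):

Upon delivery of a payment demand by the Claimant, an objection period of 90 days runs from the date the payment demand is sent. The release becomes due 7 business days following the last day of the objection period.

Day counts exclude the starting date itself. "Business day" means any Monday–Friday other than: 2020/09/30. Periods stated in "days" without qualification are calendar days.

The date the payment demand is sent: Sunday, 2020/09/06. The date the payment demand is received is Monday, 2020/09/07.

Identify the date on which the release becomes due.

2020/12/15

Adding 90 calendar days to 2020/09/06 gives 2020/12/05, which is the last day of the objection period.
The date on which the release becomes due: 7 business days after Saturday, 2020/12/05, skipping weekends — Dec 7, Dec 8, Dec 9, Dec 10, Dec 11, Dec 14, Dec 15 — lands on Tuesday, 2020/12/15.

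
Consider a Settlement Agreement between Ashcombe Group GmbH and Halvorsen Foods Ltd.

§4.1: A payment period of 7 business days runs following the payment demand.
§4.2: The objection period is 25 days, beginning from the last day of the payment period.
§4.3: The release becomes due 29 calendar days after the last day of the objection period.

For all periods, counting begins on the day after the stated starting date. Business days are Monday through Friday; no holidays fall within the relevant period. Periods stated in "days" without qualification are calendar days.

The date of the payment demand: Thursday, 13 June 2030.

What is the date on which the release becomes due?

The last day of the payment period: counting 7 business days from Thursday, 13 June 2030 (Jun 14, Jun 17, Jun 18, Jun 19, Jun 20, Jun 21, Jun 24, skipping weekends) reaches Monday, 24 June 2030.
Adding 25 calendar days to 24 June 2030 gives 19 July 2030, which is the last day of the objection period.
Adding 29 calendar days to 19 July 2030 gives 17 August 2030, which is the date on which the release becomes due.

17 August 2030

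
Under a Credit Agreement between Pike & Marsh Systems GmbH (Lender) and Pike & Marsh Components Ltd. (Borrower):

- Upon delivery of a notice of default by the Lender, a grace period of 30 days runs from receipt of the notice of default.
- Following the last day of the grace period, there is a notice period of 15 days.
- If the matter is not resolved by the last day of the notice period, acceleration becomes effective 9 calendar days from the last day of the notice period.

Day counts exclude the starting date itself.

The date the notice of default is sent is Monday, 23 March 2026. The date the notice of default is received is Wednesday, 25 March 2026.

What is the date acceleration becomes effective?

The last day of the grace period: 25 March 2026 + 30 days = 24 April 2026.
Adding 15 calendar days to 24 April 2026 gives 9 May 2026, which is the last day of the notice period.
The date acceleration becomes effective: 9 May 2026 + 9 days = 18 May 2026.

18 May 2026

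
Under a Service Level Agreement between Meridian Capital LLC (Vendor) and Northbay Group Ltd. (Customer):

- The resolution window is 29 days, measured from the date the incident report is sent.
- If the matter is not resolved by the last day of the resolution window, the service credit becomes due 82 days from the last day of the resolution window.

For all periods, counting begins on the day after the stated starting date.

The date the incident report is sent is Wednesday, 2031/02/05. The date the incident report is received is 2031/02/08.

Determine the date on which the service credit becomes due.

Adding 29 calendar days to 2031/02/05 gives 2031/03/06, which is the last day of the resolution window.
The date on which the service credit becomes due: 2031/03/06 + 82 days = 2031/05/27.

2031/05/27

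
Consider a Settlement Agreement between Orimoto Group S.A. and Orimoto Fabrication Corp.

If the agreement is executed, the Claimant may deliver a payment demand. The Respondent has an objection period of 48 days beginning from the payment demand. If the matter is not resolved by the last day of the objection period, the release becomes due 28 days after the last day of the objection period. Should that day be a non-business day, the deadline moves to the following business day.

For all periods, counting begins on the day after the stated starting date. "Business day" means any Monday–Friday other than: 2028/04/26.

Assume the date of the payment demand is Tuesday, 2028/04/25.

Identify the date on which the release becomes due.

The last day of the objection period: 48 calendar days after 2028/04/25 is 2028/06/12.
The date on which the release becomes due: 2028/06/12 + 28 days = 2028/07/10. 2028/07/10 is a Monday and is not a listed holiday, so no roll-forward applies.

2028/07/10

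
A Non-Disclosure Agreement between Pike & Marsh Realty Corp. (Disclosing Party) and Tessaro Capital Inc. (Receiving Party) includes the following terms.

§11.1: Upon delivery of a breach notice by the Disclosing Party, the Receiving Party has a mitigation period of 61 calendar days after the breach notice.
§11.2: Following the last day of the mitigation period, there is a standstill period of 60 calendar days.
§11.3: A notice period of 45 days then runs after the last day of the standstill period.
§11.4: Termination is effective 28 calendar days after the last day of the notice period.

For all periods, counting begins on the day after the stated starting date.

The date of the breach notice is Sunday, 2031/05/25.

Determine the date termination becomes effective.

Adding 61 calendar days to 2031/05/25 gives 2031/07/25, which is the last day of the mitigation period.
Adding 60 calendar days to 2031/07/25 gives 2031/09/23, which is the last day of the standstill period.
The last day of the notice period: 2031/09/23 + 45 days = 2031/11/07.
The date termination becomes effective: 28 calendar days after 2031/11/07 is 2031/12/05.

2031/12/05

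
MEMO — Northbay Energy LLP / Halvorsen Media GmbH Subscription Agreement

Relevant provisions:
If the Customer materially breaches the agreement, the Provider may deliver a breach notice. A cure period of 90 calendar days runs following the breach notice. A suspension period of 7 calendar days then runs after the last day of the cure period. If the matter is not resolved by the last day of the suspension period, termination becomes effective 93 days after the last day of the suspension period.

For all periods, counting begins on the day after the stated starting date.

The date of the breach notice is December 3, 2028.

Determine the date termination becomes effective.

June 11, 2029

Adding 90 calendar days to December 3, 2028 gives March 3, 2029, which is the last day of the cure period.
The last day of the suspension period: 7 calendar days after March 3, 2029 is March 10, 2029.
Adding 93 calendar days to March 10, 2029 gives June 11, 2029, which is the date termination becomes effective.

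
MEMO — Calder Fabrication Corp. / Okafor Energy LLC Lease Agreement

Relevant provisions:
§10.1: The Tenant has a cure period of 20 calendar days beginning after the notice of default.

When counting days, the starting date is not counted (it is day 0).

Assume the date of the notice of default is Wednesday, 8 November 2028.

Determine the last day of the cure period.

The last day of the cure period: 8 November 2028 + 20 days = 28 November 2028.

28 November 2028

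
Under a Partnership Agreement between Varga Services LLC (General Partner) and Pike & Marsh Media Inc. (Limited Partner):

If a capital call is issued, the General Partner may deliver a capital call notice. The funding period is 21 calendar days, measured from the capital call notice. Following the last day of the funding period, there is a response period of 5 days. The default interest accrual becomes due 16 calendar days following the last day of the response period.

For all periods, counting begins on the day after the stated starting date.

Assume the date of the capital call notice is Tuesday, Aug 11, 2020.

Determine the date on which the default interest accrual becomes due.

The last day of the funding period: 21 calendar days after Aug 11, 2020 is Sep 1, 2020.
The last day of the response period: 5 calendar days after Sep 1, 2020 is Sep 6, 2020.
The date on which the default interest accrual becomes due: 16 calendar days after Sep 6, 2020 is Sep 22, 2020.

Sep 22, 2020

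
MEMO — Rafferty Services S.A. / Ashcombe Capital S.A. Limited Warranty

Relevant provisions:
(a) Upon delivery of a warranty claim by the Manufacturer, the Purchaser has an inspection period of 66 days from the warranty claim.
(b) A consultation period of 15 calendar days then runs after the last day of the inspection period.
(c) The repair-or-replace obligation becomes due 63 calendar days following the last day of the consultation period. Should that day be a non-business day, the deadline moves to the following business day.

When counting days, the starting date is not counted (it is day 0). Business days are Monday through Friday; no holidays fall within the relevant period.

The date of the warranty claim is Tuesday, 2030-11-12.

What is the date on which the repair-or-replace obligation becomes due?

The last day of the inspection period: 2030-11-12 + 66 days = 2031-01-17.
The last day of the consultation period: 2031-01-17 + 15 days = 2031-02-01.
The date on which the repair-or-replace obligation becomes due: 63 calendar days after 2031-02-01 is 2031-04-05. That falls on a Saturday, so it rolls to the next business day, Monday, 2031-04-07.

2031-04-07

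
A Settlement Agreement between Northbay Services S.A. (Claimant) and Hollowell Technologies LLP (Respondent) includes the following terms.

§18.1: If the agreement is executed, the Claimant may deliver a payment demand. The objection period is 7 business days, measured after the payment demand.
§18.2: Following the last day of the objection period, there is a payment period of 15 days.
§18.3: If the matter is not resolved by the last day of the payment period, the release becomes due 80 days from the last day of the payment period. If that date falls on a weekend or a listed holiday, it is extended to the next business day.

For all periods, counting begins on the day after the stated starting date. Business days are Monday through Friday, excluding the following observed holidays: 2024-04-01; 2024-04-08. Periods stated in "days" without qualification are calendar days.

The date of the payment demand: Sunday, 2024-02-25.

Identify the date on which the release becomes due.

2024-06-10

From Sunday, 2024-02-25, 7 business days (Feb 26, Feb 27, Feb 28, Feb 29, Mar 1, Mar 4, Mar 5, skipping weekends) brings us to Tuesday, 2024-03-05, which is the last day of the objection period.
The last day of the payment period: 2024-03-05 + 15 days = 2024-03-20.
Adding 80 calendar days to 2024-03-20 gives 2024-06-08, which is the date on which the release becomes due. That falls on a Saturday, so it rolls to the next business day, Monday, 2024-06-10.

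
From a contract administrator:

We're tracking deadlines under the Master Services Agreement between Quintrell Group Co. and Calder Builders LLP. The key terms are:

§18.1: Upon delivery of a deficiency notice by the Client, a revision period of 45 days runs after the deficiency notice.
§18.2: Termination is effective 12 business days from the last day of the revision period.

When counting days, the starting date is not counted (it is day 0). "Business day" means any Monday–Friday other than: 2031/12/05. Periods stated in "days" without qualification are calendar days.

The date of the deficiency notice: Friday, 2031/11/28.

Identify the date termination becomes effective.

2032/01/28

The last day of the revision period: 2031/11/28 + 45 days = 2032/01/12.
The date termination becomes effective: 12 business days after Monday, 2032/01/12, skipping weekends — Jan 13, Jan 14, Jan 15, Jan 16, …, Jan 26, Jan 27, Jan 28 — lands on Wednesday, 2032/01/28.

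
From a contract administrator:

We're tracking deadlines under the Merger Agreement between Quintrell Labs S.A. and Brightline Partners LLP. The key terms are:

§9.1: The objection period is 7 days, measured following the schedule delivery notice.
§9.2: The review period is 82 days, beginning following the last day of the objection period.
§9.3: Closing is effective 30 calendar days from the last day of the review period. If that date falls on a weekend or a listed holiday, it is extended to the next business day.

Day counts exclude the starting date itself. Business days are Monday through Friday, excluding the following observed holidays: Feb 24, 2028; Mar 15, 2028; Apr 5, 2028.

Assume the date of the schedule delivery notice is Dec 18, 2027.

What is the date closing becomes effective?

The last day of the objection period: 7 calendar days after Dec 18, 2027 is Dec 25, 2027.
Adding 82 calendar days to Dec 25, 2027 gives Mar 16, 2028, which is the last day of the review period.
Adding 30 calendar days to Mar 16, 2028 gives Apr 15, 2028, which is the date closing becomes effective. That falls on a Saturday, so it rolls to the next business day, Monday, Apr 17, 2028.

Apr 17, 2028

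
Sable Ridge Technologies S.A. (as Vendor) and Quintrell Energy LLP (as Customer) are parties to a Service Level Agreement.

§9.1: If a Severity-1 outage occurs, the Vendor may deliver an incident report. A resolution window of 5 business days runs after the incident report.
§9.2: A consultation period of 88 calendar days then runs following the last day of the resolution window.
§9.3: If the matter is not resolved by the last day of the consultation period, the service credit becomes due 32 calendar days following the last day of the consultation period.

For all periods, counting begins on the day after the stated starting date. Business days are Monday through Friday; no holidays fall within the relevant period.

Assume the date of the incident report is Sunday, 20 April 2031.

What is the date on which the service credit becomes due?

The last day of the resolution window: 5 business days after Sunday, 20 April 2031, skipping weekends — Apr 21, Apr 22, Apr 23, Apr 24, Apr 25 — lands on Friday, 25 April 2031.
The last day of the consultation period: 88 calendar days after 25 April 2031 is 22 July 2031.
The date on which the service credit becomes due: 22 July 2031 + 32 days = 23 August 2031.

23 August 2031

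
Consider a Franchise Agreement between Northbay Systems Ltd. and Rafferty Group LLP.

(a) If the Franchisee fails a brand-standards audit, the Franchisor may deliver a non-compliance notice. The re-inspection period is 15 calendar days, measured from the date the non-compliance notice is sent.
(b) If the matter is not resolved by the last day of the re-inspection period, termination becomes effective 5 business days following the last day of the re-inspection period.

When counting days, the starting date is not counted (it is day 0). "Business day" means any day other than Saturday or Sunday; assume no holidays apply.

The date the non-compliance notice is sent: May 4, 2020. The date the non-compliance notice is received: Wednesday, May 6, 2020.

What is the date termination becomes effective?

May 26, 2020

The last day of the re-inspection period: 15 calendar days after May 4, 2020 is May 19, 2020.
From Tuesday, May 19, 2020, 5 business days (May 20, May 21, May 22, May 25, May 26, skipping weekends) brings us to Tuesday, May 26, 2020, which is the date termination becomes effective.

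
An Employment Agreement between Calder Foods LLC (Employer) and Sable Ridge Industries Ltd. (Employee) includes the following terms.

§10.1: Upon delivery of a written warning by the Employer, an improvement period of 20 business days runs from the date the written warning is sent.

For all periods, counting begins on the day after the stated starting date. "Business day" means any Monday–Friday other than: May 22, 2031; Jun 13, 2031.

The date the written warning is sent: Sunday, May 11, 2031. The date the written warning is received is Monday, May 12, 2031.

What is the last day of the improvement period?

The last day of the improvement period: counting 20 business days from Sunday, May 11, 2031 (May 12, May 13, May 14, May 15, …, Jun 5, Jun 6, Jun 9, skipping weekends and the listed holiday on May 22) reaches Monday, Jun 9, 2031.

Jun 9, 2031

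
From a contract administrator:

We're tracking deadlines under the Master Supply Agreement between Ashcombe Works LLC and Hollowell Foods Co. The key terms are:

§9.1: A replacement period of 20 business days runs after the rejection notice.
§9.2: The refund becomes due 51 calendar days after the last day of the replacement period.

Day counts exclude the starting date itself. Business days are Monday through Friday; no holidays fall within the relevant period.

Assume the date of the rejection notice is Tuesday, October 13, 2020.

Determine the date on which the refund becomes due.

December 31, 2020

From Tuesday, October 13, 2020, 20 business days (Oct 14, Oct 15, Oct 16, Oct 19, …, Nov 6, Nov 9, Nov 10, skipping weekends) brings us to Tuesday, November 10, 2020, which is the last day of the replacement period.
The date on which the refund becomes due: 51 calendar days after November 10, 2020 is December 31, 2020.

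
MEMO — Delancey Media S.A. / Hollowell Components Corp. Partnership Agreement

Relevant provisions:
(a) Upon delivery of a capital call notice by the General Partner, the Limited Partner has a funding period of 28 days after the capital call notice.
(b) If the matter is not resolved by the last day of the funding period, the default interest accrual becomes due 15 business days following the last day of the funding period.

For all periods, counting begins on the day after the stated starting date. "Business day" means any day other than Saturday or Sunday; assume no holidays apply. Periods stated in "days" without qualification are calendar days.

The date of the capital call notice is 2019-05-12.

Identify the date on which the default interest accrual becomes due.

2019-06-28

The last day of the funding period: 2019-05-12 + 28 days = 2019-06-09.
From Sunday, 2019-06-09, 15 business days (Jun 10, Jun 11, Jun 12, Jun 13, …, Jun 26, Jun 27, Jun 28, skipping weekends) brings us to Friday, 2019-06-28, which is the date on which the default interest accrual becomes due.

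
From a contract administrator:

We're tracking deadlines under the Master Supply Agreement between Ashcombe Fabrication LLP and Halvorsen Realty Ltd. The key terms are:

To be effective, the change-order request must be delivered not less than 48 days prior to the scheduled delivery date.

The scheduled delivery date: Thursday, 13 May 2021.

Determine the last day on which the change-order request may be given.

26 March 2021

Counting back 48 calendar days from 13 May 2021 gives 26 March 2021.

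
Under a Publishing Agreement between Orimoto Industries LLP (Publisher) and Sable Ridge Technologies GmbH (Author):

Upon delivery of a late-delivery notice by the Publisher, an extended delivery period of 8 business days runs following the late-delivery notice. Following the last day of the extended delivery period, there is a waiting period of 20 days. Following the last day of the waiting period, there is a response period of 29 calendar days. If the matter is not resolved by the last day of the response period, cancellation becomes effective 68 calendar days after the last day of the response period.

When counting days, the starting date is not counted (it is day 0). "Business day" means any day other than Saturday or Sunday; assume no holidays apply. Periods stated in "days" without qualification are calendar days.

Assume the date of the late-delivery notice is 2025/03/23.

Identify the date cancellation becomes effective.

2025/07/28

From Sunday, 2025/03/23, 8 business days (Mar 24, Mar 25, Mar 26, Mar 27, Mar 28, Mar 31, Apr 1, Apr 2, skipping weekends) brings us to Wednesday, 2025/04/02, which is the last day of the extended delivery period.
The last day of the waiting period: 2025/04/02 + 20 days = 2025/04/22.
The last day of the response period: 29 calendar days after 2025/04/22 is 2025/05/21.
The date cancellation becomes effective: 68 calendar days after 2025/05/21 is 2025/07/28.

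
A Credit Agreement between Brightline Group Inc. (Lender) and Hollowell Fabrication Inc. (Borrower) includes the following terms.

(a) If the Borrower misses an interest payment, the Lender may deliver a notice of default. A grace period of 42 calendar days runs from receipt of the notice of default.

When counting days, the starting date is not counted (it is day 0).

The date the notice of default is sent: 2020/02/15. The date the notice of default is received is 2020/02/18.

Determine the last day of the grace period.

The last day of the grace period: 42 calendar days after 2020/02/18 is 2020/03/31.

2020/03/31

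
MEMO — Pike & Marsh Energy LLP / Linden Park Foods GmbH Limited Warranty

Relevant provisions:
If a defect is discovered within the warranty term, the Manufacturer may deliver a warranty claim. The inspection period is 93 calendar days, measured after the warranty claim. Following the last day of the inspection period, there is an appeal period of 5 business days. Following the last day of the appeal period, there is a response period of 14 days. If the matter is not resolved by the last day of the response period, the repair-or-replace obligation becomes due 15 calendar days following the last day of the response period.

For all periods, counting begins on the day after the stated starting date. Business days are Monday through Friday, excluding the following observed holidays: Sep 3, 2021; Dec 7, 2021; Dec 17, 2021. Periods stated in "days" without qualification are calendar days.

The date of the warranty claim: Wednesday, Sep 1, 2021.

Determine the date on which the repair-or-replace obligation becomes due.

Jan 11, 2022

Adding 93 calendar days to Sep 1, 2021 gives Dec 3, 2021, which is the last day of the inspection period.
From Friday, Dec 3, 2021, 5 business days (Dec 6, Dec 8, Dec 9, Dec 10, Dec 13, skipping weekends and the listed holiday on Dec 7) brings us to Monday, Dec 13, 2021, which is the last day of the appeal period.
Adding 14 calendar days to Dec 13, 2021 gives Dec 27, 2021, which is the last day of the response period.
The date on which the repair-or-replace obligation becomes due: 15 calendar days after Dec 27, 2021 is Jan 11, 2022.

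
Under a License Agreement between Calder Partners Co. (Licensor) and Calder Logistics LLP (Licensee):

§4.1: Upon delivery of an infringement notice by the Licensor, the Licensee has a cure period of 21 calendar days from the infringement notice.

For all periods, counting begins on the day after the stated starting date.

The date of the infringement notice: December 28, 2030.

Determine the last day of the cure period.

January 18, 2031

The last day of the cure period: 21 calendar days after December 28, 2030 is January 18, 2031.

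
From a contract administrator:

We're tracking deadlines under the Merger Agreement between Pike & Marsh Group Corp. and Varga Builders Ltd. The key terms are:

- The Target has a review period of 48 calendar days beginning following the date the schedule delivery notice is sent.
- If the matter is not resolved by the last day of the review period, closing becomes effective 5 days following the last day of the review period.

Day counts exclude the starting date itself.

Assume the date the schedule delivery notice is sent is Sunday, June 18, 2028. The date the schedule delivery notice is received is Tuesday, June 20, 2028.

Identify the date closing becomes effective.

August 10, 2028

The last day of the review period: 48 calendar days after June 18, 2028 is August 5, 2028.
Adding 5 calendar days to August 5, 2028 gives August 10, 2028, which is the date closing becomes effective.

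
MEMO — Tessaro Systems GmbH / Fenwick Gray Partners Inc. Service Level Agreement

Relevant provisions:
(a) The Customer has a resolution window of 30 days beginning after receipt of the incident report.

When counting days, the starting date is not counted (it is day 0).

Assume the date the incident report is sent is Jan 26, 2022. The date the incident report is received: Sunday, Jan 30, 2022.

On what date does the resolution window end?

Mar 1, 2022

Adding 30 calendar days to Jan 30, 2022 gives Mar 1, 2022, which is the last day of the resolution window.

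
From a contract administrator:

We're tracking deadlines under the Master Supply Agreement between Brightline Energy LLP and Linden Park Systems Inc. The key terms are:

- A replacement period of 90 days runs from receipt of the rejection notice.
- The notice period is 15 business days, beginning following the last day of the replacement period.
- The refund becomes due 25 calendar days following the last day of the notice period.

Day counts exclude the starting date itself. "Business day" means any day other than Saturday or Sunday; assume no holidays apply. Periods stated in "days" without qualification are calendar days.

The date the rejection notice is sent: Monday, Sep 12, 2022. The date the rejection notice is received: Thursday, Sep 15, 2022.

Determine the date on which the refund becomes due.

Adding 90 calendar days to Sep 15, 2022 gives Dec 14, 2022, which is the last day of the replacement period.
The last day of the notice period: counting 15 business days from Wednesday, Dec 14, 2022 (Dec 15, Dec 16, Dec 19, Dec 20, …, Jan 2, Jan 3, Jan 4, skipping weekends) reaches Wednesday, Jan 4, 2023.
The date on which the refund becomes due: Jan 4, 2023 + 25 days = Jan 29, 2023.

Jan 29, 2023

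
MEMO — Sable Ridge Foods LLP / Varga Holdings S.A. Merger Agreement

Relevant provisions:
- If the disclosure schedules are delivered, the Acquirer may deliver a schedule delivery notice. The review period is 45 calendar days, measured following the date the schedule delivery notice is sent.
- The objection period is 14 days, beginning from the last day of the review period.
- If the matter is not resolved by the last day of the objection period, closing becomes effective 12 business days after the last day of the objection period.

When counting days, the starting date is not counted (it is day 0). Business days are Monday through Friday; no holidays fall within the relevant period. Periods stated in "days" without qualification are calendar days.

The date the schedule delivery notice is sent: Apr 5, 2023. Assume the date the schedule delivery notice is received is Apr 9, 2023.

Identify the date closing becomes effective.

Jun 20, 2023

The last day of the review period: 45 calendar days after Apr 5, 2023 is May 20, 2023.
The last day of the objection period: May 20, 2023 + 14 days = Jun 3, 2023.
From Saturday, Jun 3, 2023, 12 business days (Jun 5, Jun 6, Jun 7, Jun 8, …, Jun 16, Jun 19, Jun 20, skipping weekends) brings us to Tuesday, Jun 20, 2023, which is the date closing becomes effective.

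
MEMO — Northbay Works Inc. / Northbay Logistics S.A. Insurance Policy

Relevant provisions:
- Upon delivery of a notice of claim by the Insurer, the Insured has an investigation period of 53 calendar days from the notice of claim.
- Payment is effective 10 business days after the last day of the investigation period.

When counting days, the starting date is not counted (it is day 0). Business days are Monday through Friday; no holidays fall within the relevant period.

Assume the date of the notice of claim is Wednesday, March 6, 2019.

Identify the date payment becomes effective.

The last day of the investigation period: 53 calendar days after March 6, 2019 is April 28, 2019.
From Sunday, April 28, 2019, 10 business days (Apr 29, Apr 30, May 1, May 2, May 3, May 6, May 7, May 8, May 9, May 10, skipping weekends) brings us to Friday, May 10, 2019, which is the date payment becomes effective.

May 10, 2019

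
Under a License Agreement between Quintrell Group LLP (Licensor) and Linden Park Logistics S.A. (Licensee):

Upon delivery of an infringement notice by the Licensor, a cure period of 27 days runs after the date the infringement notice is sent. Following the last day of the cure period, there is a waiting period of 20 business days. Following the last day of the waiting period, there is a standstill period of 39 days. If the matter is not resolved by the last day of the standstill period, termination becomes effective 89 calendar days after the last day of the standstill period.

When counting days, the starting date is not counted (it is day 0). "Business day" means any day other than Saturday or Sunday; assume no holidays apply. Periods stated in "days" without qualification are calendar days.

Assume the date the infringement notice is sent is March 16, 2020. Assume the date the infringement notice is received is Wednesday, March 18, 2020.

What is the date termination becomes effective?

September 13, 2020

Adding 27 calendar days to March 16, 2020 gives April 12, 2020, which is the last day of the cure period.
The last day of the waiting period: counting 20 business days from Sunday, April 12, 2020 (Apr 13, Apr 14, Apr 15, Apr 16, …, May 6, May 7, May 8, skipping weekends) reaches Friday, May 8, 2020.
The last day of the standstill period: 39 calendar days after May 8, 2020 is June 16, 2020.
The date termination becomes effective: June 16, 2020 + 89 days = September 13, 2020.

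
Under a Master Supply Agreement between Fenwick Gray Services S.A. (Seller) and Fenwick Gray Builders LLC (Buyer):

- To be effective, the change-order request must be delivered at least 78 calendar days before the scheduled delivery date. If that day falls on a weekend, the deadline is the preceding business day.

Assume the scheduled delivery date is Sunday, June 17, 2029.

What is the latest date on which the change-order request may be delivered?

Counting back 78 calendar days from June 17, 2029 gives March 31, 2029. That is a Saturday, so the deadline moves back to Friday, March 30, 2029.

March 30, 2029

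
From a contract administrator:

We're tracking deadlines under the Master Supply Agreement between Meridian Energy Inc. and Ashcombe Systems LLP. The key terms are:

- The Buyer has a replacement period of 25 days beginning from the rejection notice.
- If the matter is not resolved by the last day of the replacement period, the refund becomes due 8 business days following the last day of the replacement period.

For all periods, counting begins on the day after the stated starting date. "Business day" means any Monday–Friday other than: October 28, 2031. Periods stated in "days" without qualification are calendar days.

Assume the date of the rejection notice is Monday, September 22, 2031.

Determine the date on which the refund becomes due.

October 30, 2031

The last day of the replacement period: 25 calendar days after September 22, 2031 is October 17, 2031.
The date on which the refund becomes due: 8 business days after Friday, October 17, 2031, skipping weekends and the listed holiday on Oct 28 — Oct 20, Oct 21, Oct 22, Oct 23, Oct 24, Oct 27, Oct 29, Oct 30 — lands on Thursday, October 30, 2031.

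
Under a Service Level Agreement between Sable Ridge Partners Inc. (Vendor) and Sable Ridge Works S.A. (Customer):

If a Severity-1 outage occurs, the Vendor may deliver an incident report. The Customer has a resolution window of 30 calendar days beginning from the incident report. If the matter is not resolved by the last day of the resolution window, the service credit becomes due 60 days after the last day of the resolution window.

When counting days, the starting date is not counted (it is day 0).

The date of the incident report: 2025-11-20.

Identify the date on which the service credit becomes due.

The last day of the resolution window: 2025-11-20 + 30 days = 2025-12-20.
Adding 60 calendar days to 2025-12-20 gives 2026-02-18, which is the date on which the service credit becomes due.

2026-02-18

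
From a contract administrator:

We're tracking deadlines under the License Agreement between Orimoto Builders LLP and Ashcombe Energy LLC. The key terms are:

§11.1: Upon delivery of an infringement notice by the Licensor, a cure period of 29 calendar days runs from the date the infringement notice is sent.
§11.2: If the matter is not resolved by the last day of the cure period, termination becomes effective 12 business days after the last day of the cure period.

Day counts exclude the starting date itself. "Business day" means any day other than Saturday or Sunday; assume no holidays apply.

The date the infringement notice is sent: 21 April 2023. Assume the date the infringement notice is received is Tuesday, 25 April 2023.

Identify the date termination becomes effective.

6 June 2023

Adding 29 calendar days to 21 April 2023 gives 20 May 2023, which is the last day of the cure period.
The date termination becomes effective: 12 business days after Saturday, 20 May 2023, skipping weekends — May 22, May 23, May 24, May 25, …, Jun 2, Jun 5, Jun 6 — lands on Tuesday, 6 June 2023.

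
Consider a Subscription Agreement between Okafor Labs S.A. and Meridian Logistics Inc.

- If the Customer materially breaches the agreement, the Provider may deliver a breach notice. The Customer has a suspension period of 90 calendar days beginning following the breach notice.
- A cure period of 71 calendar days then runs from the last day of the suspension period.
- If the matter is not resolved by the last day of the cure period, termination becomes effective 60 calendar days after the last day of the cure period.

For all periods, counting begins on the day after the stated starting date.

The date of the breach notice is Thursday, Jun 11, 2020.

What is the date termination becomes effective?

Jan 18, 2021

Adding 90 calendar days to Jun 11, 2020 gives Sep 9, 2020, which is the last day of the suspension period.
Adding 71 calendar days to Sep 9, 2020 gives Nov 19, 2020, which is the last day of the cure period.
The date termination becomes effective: 60 calendar days after Nov 19, 2020 is Jan 18, 2021.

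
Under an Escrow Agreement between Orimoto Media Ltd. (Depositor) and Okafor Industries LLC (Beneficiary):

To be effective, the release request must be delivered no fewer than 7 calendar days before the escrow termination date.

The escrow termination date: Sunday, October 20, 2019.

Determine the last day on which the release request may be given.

October 13, 2019

Counting back 7 calendar days from October 20, 2019 gives October 13, 2019.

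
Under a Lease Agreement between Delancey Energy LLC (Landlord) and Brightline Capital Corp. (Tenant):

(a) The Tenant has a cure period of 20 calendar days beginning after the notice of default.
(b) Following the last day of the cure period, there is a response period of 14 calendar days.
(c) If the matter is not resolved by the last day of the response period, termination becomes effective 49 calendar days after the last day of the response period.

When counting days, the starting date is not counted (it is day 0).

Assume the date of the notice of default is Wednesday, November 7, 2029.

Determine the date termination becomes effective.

January 29, 2030

Adding 20 calendar days to November 7, 2029 gives November 27, 2029, which is the last day of the cure period.
The last day of the response period: November 27, 2029 + 14 days = December 11, 2029.
The date termination becomes effective: 49 calendar days after December 11, 2029 is January 29, 2030.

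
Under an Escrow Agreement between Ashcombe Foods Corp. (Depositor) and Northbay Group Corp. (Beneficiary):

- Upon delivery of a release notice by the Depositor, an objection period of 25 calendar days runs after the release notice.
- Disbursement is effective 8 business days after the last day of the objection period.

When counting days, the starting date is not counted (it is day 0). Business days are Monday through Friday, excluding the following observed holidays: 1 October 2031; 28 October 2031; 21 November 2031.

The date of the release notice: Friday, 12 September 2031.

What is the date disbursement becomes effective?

17 October 2031

Adding 25 calendar days to 12 September 2031 gives 7 October 2031, which is the last day of the objection period.
The date disbursement becomes effective: 8 business days after Tuesday, 7 October 2031, skipping weekends — Oct 8, Oct 9, Oct 10, Oct 13, Oct 14, Oct 15, Oct 16, Oct 17 — lands on Friday, 17 October 2031.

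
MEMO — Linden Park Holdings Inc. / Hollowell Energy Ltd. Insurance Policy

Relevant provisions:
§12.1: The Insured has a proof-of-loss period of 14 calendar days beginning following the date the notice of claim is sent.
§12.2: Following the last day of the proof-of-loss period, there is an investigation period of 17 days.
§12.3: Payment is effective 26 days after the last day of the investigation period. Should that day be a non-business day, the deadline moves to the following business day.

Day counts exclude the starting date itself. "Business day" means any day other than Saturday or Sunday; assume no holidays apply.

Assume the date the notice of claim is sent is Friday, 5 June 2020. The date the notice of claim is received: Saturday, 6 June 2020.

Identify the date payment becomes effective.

Adding 14 calendar days to 5 June 2020 gives 19 June 2020, which is the last day of the proof-of-loss period.
Adding 17 calendar days to 19 June 2020 gives 6 July 2020, which is the last day of the investigation period.
The date payment becomes effective: 26 calendar days after 6 July 2020 is 1 August 2020. That falls on a Saturday, so it rolls to the next business day, Monday, 3 August 2020.

3 August 2020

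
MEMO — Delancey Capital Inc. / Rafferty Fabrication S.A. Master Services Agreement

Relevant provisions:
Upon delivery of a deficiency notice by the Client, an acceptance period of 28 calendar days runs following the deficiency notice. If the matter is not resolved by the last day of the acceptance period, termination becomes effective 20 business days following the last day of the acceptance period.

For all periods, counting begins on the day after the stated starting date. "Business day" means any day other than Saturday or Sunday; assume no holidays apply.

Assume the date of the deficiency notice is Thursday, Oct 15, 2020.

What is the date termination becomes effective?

Dec 10, 2020

The last day of the acceptance period: Oct 15, 2020 + 28 days = Nov 12, 2020.
From Thursday, Nov 12, 2020, 20 business days (Nov 13, Nov 16, Nov 17, Nov 18, …, Dec 8, Dec 9, Dec 10, skipping weekends) brings us to Thursday, Dec 10, 2020, which is the date termination becomes effective.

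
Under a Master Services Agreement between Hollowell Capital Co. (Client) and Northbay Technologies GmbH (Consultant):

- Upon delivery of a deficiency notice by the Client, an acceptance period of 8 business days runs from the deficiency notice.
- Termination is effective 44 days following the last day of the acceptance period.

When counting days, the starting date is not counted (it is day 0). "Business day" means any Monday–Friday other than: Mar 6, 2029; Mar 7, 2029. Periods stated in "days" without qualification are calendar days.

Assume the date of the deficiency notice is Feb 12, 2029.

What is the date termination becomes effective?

The last day of the acceptance period: counting 8 business days from Monday, Feb 12, 2029 (Feb 13, Feb 14, Feb 15, Feb 16, Feb 19, Feb 20, Feb 21, Feb 22, skipping weekends) reaches Thursday, Feb 22, 2029.
The date termination becomes effective: Feb 22, 2029 + 44 days = Apr 7, 2029.

Apr 7, 2029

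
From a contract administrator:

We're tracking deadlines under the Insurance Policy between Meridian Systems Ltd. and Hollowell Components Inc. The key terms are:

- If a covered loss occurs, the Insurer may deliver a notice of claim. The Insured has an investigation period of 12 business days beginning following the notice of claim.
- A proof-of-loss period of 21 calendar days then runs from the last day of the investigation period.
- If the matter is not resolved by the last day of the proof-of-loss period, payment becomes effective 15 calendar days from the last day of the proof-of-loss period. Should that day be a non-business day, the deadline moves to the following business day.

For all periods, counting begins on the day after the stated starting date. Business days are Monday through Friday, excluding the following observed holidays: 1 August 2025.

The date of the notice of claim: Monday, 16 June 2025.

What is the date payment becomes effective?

7 August 2025

From Monday, 16 June 2025, 12 business days (Jun 17, Jun 18, Jun 19, Jun 20, …, Jun 30, Jul 1, Jul 2, skipping weekends) brings us to Wednesday, 2 July 2025, which is the last day of the investigation period.
The last day of the proof-of-loss period: 21 calendar days after 2 July 2025 is 23 July 2025.
The date payment becomes effective: 15 calendar days after 23 July 2025 is 7 August 2025. 7 August 2025 is a Thursday and is not a listed holiday, so no roll-forward applies.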